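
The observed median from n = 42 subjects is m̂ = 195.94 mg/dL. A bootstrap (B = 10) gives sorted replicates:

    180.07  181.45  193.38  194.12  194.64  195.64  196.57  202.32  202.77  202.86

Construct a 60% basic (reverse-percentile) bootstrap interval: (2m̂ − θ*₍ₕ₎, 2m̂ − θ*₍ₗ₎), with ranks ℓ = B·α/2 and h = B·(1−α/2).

(189.56, 210.43)

Percentile endpoints at ranks 2 and 8: θ*₍2₎ = 181.45, θ*₍8₎ = 202.32.
Basic interval reflects these around m̂:
  lower = 2 × 195.94 − 202.32 = 189.56
  upper = 2 × 195.94 − 181.45 = 210.43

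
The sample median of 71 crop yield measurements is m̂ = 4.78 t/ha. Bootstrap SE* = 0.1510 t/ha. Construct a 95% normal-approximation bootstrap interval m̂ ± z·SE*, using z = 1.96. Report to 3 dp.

(4.484, 5.076)

Margin = 1.96 × 0.1510 = 0.2960
Interval: 4.78 ± 0.2960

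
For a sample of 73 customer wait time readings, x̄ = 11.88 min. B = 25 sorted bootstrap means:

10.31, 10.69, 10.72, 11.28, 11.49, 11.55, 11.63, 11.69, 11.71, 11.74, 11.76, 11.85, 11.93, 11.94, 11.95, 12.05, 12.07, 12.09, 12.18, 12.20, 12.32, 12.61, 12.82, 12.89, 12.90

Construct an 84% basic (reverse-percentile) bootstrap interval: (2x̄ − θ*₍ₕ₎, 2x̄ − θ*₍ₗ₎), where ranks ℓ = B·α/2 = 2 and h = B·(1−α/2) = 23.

Percentile endpoints at ranks 2 and 23: θ*₍2₎ = 10.69, θ*₍23₎ = 12.82.
Basic interval reflects these around x̄:
  lower = 2 × 11.88 − 12.82 = 10.94
  upper = 2 × 11.88 − 10.69 = 13.07

(10.94, 13.07)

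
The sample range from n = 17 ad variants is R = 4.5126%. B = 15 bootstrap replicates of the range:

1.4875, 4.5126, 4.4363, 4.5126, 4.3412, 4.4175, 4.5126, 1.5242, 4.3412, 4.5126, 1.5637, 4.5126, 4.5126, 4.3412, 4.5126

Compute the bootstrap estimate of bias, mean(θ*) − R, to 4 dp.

bias = −0.6432

mean(θ*) = (1.4875 + 4.5126 + 4.4363 + 4.5126 + 4.3412 + 4.4175 + 4.5126 + 1.5242 + 4.3412 + 4.5126 + 1.5637 + 4.5126 + 4.5126 + 4.3412 + 4.5126) / 15 = 3.86940
bias = 3.86940 − 4.5126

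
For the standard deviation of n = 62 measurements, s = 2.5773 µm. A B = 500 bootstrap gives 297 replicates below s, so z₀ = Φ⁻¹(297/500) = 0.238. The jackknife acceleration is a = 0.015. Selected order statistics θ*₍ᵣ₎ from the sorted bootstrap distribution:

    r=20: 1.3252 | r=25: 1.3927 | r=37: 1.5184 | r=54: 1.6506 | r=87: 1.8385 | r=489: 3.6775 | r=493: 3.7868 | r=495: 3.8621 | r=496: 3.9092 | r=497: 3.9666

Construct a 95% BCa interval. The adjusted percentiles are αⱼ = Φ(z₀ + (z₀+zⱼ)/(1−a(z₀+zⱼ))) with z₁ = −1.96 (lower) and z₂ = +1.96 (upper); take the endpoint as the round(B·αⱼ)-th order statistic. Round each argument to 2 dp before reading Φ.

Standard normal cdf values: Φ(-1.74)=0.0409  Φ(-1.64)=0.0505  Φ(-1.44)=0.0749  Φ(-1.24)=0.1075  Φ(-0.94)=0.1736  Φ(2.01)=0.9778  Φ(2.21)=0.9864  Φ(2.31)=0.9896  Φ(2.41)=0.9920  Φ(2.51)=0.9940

Lower: z₀ + z₁ = 0.238 + (-1.960) = -1.722; 1 − a(z₀+z₁) = 1 − (0.015)(-1.722) = 1.0258; argument = 0.238 + (-1.722)/1.0258 = -1.4406 → -1.44.
α₁ = Φ(-1.44) = 0.0749; rank = round(500 × 0.0749) = 37; θ*₍37₎ = 1.5184.
Upper: z₀ + z₂ = 2.198; 1 − a(z₀+z₂) = 0.9670; argument = 2.5109 → 2.51; α₂ = 0.9940; rank = 497; θ*₍497₎ = 3.9666.

(1.5184, 3.9666)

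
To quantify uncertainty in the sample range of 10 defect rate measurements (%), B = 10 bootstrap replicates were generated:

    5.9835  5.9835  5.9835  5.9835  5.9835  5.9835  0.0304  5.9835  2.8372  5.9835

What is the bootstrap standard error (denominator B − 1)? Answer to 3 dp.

Bootstrap SE is the standard deviation of the 10 replicate ranges.
Mean of replicates: (5.9835 + 5.9835 + 5.9835 + 5.9835 + 5.9835 + 5.9835 + 0.0304 + 5.9835 + 2.8372 + 5.9835) / 10 = 50.73560 / 10 = 5.07356
Sum of squared deviations: (+0.90994)² + (+0.90994)² + (+0.90994)² + (+0.90994)² + (+0.90994)² + (+0.90994)² + (−5.04316)² + (+0.90994)² + (−2.23636)² + (+0.90994)² = 37.05870
Variance = 37.05870 / 9 = 4.11763
SE* = √4.11763

SE* = 2.029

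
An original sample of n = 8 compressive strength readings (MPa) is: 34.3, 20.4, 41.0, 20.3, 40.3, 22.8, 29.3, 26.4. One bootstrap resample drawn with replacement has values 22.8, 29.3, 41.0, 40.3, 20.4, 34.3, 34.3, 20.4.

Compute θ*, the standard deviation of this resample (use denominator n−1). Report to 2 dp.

Mean = 30.3500; sum of squared deviations = 499.7400
s² = 499.7400 / 7 = 71.3914
s = √71.3914 = 8.45

θ* = 8.45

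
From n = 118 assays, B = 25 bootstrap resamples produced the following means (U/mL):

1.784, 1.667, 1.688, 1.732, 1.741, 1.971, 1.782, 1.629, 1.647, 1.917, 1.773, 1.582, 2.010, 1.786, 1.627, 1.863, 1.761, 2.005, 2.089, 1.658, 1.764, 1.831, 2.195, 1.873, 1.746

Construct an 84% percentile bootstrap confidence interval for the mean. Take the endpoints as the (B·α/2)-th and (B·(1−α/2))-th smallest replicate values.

(1.627, 2.010)

Sorted replicates: 1.582, 1.627, 1.629, 1.647, 1.658, 1.667, 1.688, 1.732, 1.741, 1.746, 1.761, 1.764, 1.773, 1.782, 1.784, 1.786, 1.831, 1.863, 1.873, 1.917, 1.971, 2.005, 2.010, 2.089, 2.195
α = 0.16; lower rank = 25 × 0.080 = 2; upper rank = 25 × 0.920 = 23.
The 2nd smallest replicate is 1.627; the 23rd is 2.010.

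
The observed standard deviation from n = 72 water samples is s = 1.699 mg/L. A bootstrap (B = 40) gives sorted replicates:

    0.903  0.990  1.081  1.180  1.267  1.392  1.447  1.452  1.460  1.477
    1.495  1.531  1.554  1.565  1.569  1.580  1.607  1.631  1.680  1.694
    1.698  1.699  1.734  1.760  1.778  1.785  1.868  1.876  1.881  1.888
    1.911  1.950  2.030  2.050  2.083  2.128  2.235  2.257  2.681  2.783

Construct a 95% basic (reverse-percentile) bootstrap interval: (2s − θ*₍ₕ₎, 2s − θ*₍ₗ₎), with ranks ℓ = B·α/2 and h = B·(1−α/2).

Percentile endpoints at ranks 1 and 39: θ*₍1₎ = 0.903, θ*₍39₎ = 2.681.
Basic interval reflects these around s:
  lower = 2 × 1.699 − 2.681 = 0.717
  upper = 2 × 1.699 − 0.903 = 2.495

(0.717, 2.495)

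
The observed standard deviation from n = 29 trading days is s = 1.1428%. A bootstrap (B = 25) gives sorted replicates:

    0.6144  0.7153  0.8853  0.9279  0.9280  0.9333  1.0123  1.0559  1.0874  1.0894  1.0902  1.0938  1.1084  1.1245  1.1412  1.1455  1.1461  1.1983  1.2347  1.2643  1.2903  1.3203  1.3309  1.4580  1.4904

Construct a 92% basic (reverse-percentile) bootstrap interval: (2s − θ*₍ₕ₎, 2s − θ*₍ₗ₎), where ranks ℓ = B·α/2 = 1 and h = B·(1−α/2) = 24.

(0.8276, 1.6712)

Percentile endpoints at ranks 1 and 24: θ*₍1₎ = 0.6144, θ*₍24₎ = 1.4580.
Basic interval reflects these around s:
  lower = 2 × 1.1428 − 1.4580 = 0.8276
  upper = 2 × 1.1428 − 0.6144 = 1.6712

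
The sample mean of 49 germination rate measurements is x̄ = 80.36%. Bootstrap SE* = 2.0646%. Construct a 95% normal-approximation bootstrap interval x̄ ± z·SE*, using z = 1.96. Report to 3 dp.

(76.313, 84.407)

Margin = 1.96 × 2.0646 = 4.0466
Interval: 80.36 ± 4.0466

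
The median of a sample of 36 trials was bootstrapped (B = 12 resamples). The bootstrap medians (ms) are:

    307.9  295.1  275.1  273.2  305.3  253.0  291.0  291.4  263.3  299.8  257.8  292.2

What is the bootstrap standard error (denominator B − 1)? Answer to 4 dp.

Bootstrap SE is the standard deviation of the 12 replicate medians.
Mean of replicates: (307.9 + 295.1 + 275.1 + 273.2 + 305.3 + 253.0 + 291.0 + 291.4 + 263.3 + 299.8 + 257.8 + 292.2) / 12 = 3405.10000 / 12 = 283.75833
Sum of squared deviations: (+24.14167)² + (+11.34167)² + (−8.65833)² + (−10.55833)² + (+21.54167)² + (−30.75833)² + (+7.24167)² + (+7.64167)² + (−20.45833)² + (+16.04167)² + (−25.95833)² + (+8.44167)² = 3839.82917
Variance = 3839.82917 / 11 = 349.07538
SE* = √349.07538

SE* = 18.6836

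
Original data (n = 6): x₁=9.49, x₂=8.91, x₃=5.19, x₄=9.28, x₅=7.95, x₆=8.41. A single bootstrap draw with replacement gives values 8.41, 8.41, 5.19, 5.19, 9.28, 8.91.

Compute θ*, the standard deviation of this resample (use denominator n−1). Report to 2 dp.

θ* = 1.87

Mean = 7.5650; sum of squared deviations = 17.4595
s² = 17.4595 / 5 = 3.4919
s = √3.4919 = 1.87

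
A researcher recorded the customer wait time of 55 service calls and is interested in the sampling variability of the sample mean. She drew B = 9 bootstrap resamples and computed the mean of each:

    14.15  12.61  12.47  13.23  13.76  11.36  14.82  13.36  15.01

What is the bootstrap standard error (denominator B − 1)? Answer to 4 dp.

SE* = 1.1715

Bootstrap SE is the standard deviation of the 9 replicate means.
Mean of replicates: (14.15 + 12.61 + 12.47 + 13.23 + 13.76 + 11.36 + 14.82 + 13.36 + 15.01) / 9 = 120.77000 / 9 = 13.41889
Sum of squared deviations: (+0.73111)² + (−0.80889)² + (−0.94889)² + (−0.18889)² + (+0.34111)² + (−2.05889)² + (+1.40111)² + (−0.05889)² + (+1.59111)² = 10.97849
Variance = 10.97849 / 8 = 1.37231
SE* = √1.37231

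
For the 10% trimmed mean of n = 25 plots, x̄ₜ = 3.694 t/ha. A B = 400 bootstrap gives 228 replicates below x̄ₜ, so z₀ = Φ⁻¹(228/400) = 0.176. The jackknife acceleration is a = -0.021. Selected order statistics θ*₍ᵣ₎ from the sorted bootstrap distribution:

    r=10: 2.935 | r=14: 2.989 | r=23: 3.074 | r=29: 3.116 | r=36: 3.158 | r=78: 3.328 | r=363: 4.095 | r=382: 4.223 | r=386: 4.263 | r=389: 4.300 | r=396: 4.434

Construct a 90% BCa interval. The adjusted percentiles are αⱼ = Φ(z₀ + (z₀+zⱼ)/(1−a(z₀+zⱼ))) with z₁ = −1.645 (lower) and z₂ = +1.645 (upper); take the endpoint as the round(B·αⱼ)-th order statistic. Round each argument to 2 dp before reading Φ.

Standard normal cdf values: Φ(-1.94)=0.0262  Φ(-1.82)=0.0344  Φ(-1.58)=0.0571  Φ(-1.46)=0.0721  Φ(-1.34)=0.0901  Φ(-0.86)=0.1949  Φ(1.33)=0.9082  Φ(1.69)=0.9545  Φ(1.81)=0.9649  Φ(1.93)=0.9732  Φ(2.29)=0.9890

(3.158, 4.300)

Lower: z₀ + z₁ = 0.176 + (-1.645) = -1.469; 1 − a(z₀+z₁) = 1 − (-0.021)(-1.469) = 0.9692; argument = 0.176 + (-1.469)/0.9692 = -1.3398 → -1.34.
α₁ = Φ(-1.34) = 0.0901; rank = round(400 × 0.0901) = 36; θ*₍36₎ = 3.158.
Upper: z₀ + z₂ = 1.821; 1 − a(z₀+z₂) = 1.0382; argument = 1.9299 → 1.93; α₂ = 0.9732; rank = 389; θ*₍389₎ = 4.300.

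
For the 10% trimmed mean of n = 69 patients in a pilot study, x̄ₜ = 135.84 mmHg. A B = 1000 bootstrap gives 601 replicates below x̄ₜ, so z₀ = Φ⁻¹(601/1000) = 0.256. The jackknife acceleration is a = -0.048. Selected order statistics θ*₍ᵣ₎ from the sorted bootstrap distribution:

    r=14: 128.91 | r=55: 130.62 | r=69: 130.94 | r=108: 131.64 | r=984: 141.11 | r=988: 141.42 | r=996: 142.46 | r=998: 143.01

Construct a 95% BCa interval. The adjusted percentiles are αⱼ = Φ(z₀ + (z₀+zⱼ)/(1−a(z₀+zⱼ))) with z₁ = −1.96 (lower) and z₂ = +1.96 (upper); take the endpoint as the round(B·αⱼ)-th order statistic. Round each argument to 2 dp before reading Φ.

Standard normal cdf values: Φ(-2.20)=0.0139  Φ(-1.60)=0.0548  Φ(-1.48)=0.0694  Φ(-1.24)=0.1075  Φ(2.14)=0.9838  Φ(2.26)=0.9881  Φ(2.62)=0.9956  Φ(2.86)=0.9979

Lower: z₀ + z₁ = 0.256 + (-1.960) = -1.704; 1 − a(z₀+z₁) = 1 − (-0.048)(-1.704) = 0.9182; argument = 0.256 + (-1.704)/0.9182 = -1.5998 → -1.60.
α₁ = Φ(-1.60) = 0.0548; rank = round(1000 × 0.0548) = 55; θ*₍55₎ = 130.62.
Upper: z₀ + z₂ = 2.216; 1 − a(z₀+z₂) = 1.1064; argument = 2.2590 → 2.26; α₂ = 0.9881; rank = 988; θ*₍988₎ = 141.42.

(130.62, 141.42)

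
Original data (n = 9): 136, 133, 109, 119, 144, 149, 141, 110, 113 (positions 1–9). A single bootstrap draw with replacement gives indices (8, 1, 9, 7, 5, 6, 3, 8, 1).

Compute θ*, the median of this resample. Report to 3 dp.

Resample values: 110, 136, 113, 141, 144, 149, 109, 110, 136.
Sorted: 109, 110, 110, 113, 136, 136, 141, 144, 149
Median = middle value = 136.000

θ* = 136.000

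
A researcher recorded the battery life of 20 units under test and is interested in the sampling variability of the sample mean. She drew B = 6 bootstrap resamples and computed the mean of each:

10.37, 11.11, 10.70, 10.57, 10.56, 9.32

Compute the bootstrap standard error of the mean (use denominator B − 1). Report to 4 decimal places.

Bootstrap SE is the standard deviation of the 6 replicate means.
Mean of replicates: (10.37 + 11.11 + 10.70 + 10.57 + 10.56 + 9.32) / 6 = 62.63000 / 6 = 10.43833
Sum of squared deviations: (−0.06833)² + (+0.67167)² + (+0.26167)² + (+0.13167)² + (+0.12167)² + (−1.11833)² = 1.80708
Variance = 1.80708 / 5 = 0.36142
SE* = √0.36142

SE* = 0.6012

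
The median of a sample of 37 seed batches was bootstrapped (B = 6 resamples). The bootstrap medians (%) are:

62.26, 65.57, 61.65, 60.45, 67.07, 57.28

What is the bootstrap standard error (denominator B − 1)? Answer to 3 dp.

SE* = 3.534

Bootstrap SE is the standard deviation of the 6 replicate medians.
Mean of replicates: (62.26 + 65.57 + 61.65 + 60.45 + 67.07 + 57.28) / 6 = 374.2800 / 6 = 62.3800
Sum of squared deviations: (−0.1200)² + (+3.1900)² + (−0.7300)² + (−1.9300)² + (+4.6900)² + (−5.1000)² = 62.4544
Variance = 62.4544 / 5 = 12.4909
SE* = √12.4909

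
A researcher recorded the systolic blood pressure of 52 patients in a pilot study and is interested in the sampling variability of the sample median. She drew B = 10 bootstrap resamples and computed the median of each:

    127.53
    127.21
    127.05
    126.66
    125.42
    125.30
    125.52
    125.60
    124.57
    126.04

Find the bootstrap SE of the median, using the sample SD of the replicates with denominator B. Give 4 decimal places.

SE* = 0.9233

Bootstrap SE is the standard deviation of the 10 replicate medians.
Mean of replicates: (127.53 + 127.21 + 127.05 + 126.66 + 125.42 + 125.30 + 125.52 + 125.60 + 124.57 + 126.04) / 10 = 1260.90000 / 10 = 126.09000
Sum of squared deviations: (+1.44000)² + (+1.12000)² + (+0.96000)² + (+0.57000)² + (−0.67000)² + (−0.79000)² + (−0.57000)² + (−0.49000)² + (−1.52000)² + (−0.05000)² = 8.52540
Variance = 8.52540 / 10 = 0.85254
SE* = √0.85254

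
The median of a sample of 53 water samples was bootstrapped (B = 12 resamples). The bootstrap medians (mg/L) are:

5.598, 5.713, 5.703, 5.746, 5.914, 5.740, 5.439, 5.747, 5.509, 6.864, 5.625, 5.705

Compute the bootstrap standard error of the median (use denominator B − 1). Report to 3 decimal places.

Bootstrap SE is the standard deviation of the 12 replicate medians.
Mean of replicates: (5.598 + 5.713 + 5.703 + 5.746 + 5.914 + 5.740 + 5.439 + 5.747 + 5.509 + 6.864 + 5.625 + 5.705) / 12 = 69.3030 / 12 = 5.7752
Sum of squared deviations: (−0.1772)² + (−0.0622)² + (−0.0722)² + (−0.0292)² + (+0.1387)² + (−0.0352)² + (−0.3362)² + (−0.0282)² + (−0.2662)² + (+1.0888)² + (−0.1502)² + (−0.0702)² = 1.4595
Variance = 1.4595 / 11 = 0.1327
SE* = √0.1327

SE* = 0.364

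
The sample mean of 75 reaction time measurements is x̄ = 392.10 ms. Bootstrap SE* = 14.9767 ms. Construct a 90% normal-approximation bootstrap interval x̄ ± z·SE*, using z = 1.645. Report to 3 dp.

(367.463, 416.737)

Margin = 1.645 × 14.9767 = 24.6367
Interval: 392.10 ± 24.6367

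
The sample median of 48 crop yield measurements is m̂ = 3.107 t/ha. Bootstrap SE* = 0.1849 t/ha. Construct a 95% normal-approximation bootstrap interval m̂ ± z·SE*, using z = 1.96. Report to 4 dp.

Margin = 1.96 × 0.1849 = 0.36240
Interval: 3.107 ± 0.36240

(2.7446, 3.4694)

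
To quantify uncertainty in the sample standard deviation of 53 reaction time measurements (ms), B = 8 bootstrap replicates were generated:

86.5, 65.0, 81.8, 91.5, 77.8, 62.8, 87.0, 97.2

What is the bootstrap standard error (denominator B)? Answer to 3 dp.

Bootstrap SE is the standard deviation of the 8 replicate standard deviations.
Mean of replicates: (86.5 + 65.0 + 81.8 + 91.5 + 77.8 + 62.8 + 87.0 + 97.2) / 8 = 649.6000 / 8 = 81.2000
Sum of squared deviations: (+5.3000)² + (−16.2000)² + (+0.6000)² + (+10.3000)² + (−3.4000)² + (−18.4000)² + (+5.8000)² + (+16.0000)² = 1036.7400
Variance = 1036.7400 / 8 = 129.5925
SE* = √129.5925

SE* = 11.384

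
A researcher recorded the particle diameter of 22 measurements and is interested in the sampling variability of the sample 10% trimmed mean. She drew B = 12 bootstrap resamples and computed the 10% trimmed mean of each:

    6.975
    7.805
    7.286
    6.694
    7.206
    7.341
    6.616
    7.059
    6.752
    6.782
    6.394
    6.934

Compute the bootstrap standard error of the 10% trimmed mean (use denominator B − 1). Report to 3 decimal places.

Bootstrap SE is the standard deviation of the 12 replicate 10% trimmed means.
Mean of replicates: (6.975 + 7.805 + 7.286 + 6.694 + 7.206 + 7.341 + 6.616 + 7.059 + 6.752 + 6.782 + 6.394 + 6.934) / 12 = 83.8440 / 12 = 6.9870
Sum of squared deviations: (−0.0120)² + (+0.8180)² + (+0.2990)² + (−0.2930)² + (+0.2190)² + (+0.3540)² + (−0.3710)² + (+0.0720)² + (−0.2350)² + (−0.2050)² + (−0.5930)² + (−0.0530)² = 1.6123
Variance = 1.6123 / 11 = 0.1466
SE* = √0.1466

SE* = 0.383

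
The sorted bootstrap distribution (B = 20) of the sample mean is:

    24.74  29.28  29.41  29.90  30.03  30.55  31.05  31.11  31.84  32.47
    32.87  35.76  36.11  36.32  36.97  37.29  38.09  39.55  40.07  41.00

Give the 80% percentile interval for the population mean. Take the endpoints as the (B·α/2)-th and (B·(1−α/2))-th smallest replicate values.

(29.28, 39.55)

α = 0.20; lower rank = 20 × 0.100 = 2; upper rank = 20 × 0.900 = 18.
The 2nd smallest replicate is 29.28; the 18th is 39.55.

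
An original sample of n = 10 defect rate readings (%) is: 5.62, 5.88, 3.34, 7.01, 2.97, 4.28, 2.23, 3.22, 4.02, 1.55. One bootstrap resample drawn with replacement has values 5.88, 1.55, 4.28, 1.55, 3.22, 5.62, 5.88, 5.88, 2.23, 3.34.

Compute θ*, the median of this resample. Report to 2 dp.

θ* = 3.81

Sorted: 1.55, 1.55, 2.23, 3.22, 3.34, 4.28, 5.62, 5.88, 5.88, 5.88
Median = average of the two middle values = 3.81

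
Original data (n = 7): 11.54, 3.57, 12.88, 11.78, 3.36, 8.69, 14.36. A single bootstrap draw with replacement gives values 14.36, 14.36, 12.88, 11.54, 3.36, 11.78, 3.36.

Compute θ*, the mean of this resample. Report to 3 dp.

θ* = 10.234

Mean = (14.36 + 14.36 + 12.88 + 11.54 + 3.36 + 11.78 + 3.36) / 7 = 71.640 / 7 = 10.234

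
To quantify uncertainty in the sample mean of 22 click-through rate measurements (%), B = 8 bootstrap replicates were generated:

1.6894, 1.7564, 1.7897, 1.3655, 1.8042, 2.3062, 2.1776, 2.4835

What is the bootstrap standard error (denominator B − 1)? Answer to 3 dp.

SE* = 0.369

Bootstrap SE is the standard deviation of the 8 replicate means.
Mean of replicates: (1.6894 + 1.7564 + 1.7897 + 1.3655 + 1.8042 + 2.3062 + 2.1776 + 2.4835) / 8 = 15.37250 / 8 = 1.92156
Sum of squared deviations: (−0.23216)² + (−0.16516)² + (−0.13186)² + (−0.55606)² + (−0.11736)² + (+0.38464)² + (+0.25604)² + (+0.56194)² = 0.95082
Variance = 0.95082 / 7 = 0.13583
SE* = √0.13583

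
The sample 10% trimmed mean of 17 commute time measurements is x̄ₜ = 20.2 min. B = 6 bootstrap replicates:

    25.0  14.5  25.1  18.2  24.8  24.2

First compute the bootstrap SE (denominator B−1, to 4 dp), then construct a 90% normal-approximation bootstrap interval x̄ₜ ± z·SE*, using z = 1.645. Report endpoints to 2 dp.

(12.77, 27.63)

Mean of replicates = 21.9667; sum of squared deviations = 101.9733; SE* = √(101.9733/5) = 4.5160
Margin = 1.645 × 4.5160 = 7.429
Interval: 20.2 ± 7.429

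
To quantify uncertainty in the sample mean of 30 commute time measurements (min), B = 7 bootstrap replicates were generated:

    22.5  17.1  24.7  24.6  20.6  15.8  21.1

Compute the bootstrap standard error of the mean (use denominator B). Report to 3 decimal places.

SE* = 3.191

Bootstrap SE is the standard deviation of the 7 replicate means.
Mean of replicates: (22.5 + 17.1 + 24.7 + 24.6 + 20.6 + 15.8 + 21.1) / 7 = 146.4000 / 7 = 20.9143
Sum of squared deviations: (+1.5857)² + (−3.8143)² + (+3.7857)² + (+3.6857)² + (−0.3143)² + (−5.1143)² + (+0.1857)² = 71.2686
Variance = 71.2686 / 7 = 10.1812
SE* = √10.1812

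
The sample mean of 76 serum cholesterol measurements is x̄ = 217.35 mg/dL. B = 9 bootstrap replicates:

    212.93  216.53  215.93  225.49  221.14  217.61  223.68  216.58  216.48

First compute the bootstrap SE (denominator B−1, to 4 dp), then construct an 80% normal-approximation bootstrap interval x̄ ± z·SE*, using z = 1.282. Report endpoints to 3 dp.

Mean of replicates = 218.4856; sum of squared deviations = 132.7298; SE* = √(132.7298/8) = 4.0732
Margin = 1.282 × 4.0732 = 5.2218
Interval: 217.35 ± 5.2218

(212.128, 222.572)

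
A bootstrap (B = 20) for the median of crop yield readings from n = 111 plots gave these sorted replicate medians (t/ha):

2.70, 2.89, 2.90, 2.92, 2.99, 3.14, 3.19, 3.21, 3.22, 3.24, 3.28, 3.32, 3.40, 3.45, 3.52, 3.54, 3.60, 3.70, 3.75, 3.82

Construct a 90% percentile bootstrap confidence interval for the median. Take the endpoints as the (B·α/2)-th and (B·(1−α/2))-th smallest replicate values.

α = 0.10; lower rank = 20 × 0.050 = 1; upper rank = 20 × 0.950 = 19.
The 1st smallest replicate is 2.70; the 19th is 3.75.

(2.70, 3.75)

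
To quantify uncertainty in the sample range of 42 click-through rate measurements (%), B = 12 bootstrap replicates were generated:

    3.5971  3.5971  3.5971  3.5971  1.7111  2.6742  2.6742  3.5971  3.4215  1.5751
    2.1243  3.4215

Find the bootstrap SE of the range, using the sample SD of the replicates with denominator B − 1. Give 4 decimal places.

Bootstrap SE is the standard deviation of the 12 replicate ranges.
Mean of replicates: (3.5971 + 3.5971 + 3.5971 + 3.5971 + 1.7111 + 2.6742 + 2.6742 + 3.5971 + 3.4215 + 1.5751 + 2.1243 + 3.4215) / 12 = 35.58740 / 12 = 2.96562
Sum of squared deviations: (+0.63148)² + (+0.63148)² + (+0.63148)² + (+0.63148)² + (−1.25452)² + (−0.29142)² + (−0.29142)² + (+0.63148)² + (+0.45588)² + (−1.39052)² + (−0.84132)² + (+0.45588)² = 6.79452
Variance = 6.79452 / 11 = 0.61768
SE* = √0.61768

SE* = 0.7859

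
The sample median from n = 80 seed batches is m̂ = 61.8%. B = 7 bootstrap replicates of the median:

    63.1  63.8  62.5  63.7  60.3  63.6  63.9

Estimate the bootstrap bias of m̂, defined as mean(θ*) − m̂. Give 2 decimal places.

mean(θ*) = (63.1 + 63.8 + 62.5 + 63.7 + 60.3 + 63.6 + 63.9) / 7 = 62.986
bias = 62.986 − 61.8

bias = +1.19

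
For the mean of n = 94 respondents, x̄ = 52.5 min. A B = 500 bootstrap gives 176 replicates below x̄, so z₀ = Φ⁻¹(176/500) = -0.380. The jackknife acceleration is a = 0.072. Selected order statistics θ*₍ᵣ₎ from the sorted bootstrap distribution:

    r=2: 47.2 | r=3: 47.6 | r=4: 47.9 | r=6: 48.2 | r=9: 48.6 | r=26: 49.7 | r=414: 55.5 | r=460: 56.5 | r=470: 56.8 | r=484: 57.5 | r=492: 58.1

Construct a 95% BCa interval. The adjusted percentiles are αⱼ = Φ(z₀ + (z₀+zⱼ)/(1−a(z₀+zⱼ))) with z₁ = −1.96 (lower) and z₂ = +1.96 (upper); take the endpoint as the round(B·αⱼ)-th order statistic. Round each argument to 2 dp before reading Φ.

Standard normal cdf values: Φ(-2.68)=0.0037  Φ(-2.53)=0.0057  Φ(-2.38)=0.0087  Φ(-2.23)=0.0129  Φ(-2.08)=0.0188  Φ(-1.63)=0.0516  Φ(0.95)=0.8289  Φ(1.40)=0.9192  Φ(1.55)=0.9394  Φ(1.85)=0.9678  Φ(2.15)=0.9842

(47.9, 56.5)

Lower: z₀ + z₁ = -0.380 + (-1.960) = -2.340; 1 − a(z₀+z₁) = 1 − (0.072)(-2.340) = 1.1685; argument = -0.380 + (-2.340)/1.1685 = -2.3826 → -2.38.
α₁ = Φ(-2.38) = 0.0087; rank = round(500 × 0.0087) = 4; θ*₍4₎ = 47.9.
Upper: z₀ + z₂ = 1.580; 1 − a(z₀+z₂) = 0.8862; argument = 1.4028 → 1.40; α₂ = 0.9192; rank = 460; θ*₍460₎ = 56.5.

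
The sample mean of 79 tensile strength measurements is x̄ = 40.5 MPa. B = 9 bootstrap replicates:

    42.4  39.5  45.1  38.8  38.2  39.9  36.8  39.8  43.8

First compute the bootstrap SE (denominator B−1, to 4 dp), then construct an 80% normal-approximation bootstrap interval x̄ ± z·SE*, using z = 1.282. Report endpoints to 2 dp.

(37.01, 43.99)

Mean of replicates = 40.4778; sum of squared deviations = 59.3756; SE* = √(59.3756/8) = 2.7243
Margin = 1.282 × 2.7243 = 3.493
Interval: 40.5 ± 3.493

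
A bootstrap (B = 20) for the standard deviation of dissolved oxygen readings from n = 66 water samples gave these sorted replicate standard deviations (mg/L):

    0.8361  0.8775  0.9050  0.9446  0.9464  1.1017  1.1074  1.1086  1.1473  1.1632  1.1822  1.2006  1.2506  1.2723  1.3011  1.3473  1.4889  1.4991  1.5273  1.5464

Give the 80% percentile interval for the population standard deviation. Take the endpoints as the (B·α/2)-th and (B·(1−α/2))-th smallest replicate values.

(0.8775, 1.4991)

α = 0.20; lower rank = 20 × 0.100 = 2; upper rank = 20 × 0.900 = 18.
The 2nd smallest replicate is 0.8775; the 18th is 1.4991.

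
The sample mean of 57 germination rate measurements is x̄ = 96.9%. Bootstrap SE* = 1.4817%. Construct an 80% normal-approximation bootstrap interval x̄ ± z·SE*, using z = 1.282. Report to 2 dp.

(95.00, 98.80)

Margin = 1.282 × 1.4817 = 1.900
Interval: 96.9 ± 1.900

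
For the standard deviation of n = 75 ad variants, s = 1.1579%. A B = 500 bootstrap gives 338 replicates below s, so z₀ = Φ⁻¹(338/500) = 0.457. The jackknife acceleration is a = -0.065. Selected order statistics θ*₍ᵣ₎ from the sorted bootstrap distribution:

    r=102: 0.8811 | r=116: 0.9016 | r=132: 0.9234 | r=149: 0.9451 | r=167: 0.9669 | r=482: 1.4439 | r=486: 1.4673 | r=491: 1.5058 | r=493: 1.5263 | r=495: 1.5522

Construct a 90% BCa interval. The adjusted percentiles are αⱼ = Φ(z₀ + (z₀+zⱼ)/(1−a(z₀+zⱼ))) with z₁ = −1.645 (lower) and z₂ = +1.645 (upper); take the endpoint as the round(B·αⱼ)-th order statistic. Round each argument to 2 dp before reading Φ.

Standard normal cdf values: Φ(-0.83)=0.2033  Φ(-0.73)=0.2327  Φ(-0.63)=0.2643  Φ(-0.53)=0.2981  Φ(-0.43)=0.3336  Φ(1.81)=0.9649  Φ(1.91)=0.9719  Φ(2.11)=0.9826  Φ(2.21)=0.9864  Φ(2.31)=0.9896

Lower: z₀ + z₁ = 0.457 + (-1.645) = -1.188; 1 − a(z₀+z₁) = 1 − (-0.065)(-1.188) = 0.9228; argument = 0.457 + (-1.188)/0.9228 = -0.8304 → -0.83.
α₁ = Φ(-0.83) = 0.2033; rank = round(500 × 0.2033) = 102; θ*₍102₎ = 0.8811.
Upper: z₀ + z₂ = 2.102; 1 − a(z₀+z₂) = 1.1366; argument = 2.3063 → 2.31; α₂ = 0.9896; rank = 495; θ*₍495₎ = 1.5522.

(0.8811, 1.5522)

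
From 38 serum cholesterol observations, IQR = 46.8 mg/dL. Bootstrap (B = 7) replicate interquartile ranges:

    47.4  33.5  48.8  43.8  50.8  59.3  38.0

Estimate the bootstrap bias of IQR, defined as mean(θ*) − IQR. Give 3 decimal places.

mean(θ*) = (47.4 + 33.5 + 48.8 + 43.8 + 50.8 + 59.3 + 38.0) / 7 = 45.9429
bias = 45.9429 − 46.8

bias = −0.857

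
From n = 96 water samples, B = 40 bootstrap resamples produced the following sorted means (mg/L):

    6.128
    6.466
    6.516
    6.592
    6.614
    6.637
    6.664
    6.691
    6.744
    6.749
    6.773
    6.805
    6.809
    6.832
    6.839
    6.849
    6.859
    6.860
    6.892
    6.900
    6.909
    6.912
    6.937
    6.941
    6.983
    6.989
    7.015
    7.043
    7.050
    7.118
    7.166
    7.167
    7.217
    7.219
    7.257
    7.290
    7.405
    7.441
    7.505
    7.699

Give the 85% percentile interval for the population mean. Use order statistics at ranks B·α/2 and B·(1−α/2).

α = 0.15; lower rank = 40 × 0.075 = 3; upper rank = 40 × 0.925 = 37.
The 3rd smallest replicate is 6.516; the 37th is 7.405.

(6.516, 7.405)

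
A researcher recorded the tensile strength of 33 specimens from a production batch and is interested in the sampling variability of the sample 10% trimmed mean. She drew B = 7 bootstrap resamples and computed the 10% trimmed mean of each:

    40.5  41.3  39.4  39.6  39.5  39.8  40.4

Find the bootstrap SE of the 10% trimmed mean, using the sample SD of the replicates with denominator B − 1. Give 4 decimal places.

SE* = 0.6921

Bootstrap SE is the standard deviation of the 7 replicate 10% trimmed means.
Mean of replicates: (40.5 + 41.3 + 39.4 + 39.6 + 39.5 + 39.8 + 40.4) / 7 = 280.50000 / 7 = 40.07143
Sum of squared deviations: (+0.42857)² + (+1.22857)² + (−0.67143)² + (−0.47143)² + (−0.57143)² + (−0.27143)² + (+0.32857)² = 2.87429
Variance = 2.87429 / 6 = 0.47905
SE* = √0.47905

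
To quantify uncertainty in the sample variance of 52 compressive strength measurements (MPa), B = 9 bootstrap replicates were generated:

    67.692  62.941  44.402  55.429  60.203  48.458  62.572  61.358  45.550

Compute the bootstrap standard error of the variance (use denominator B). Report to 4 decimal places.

Bootstrap SE is the standard deviation of the 9 replicate variances.
Mean of replicates: (67.692 + 62.941 + 44.402 + 55.429 + 60.203 + 48.458 + 62.572 + 61.358 + 45.550) / 9 = 508.60500 / 9 = 56.51167
Sum of squared deviations: (+11.18033)² + (+6.42933)² + (−12.10967)² + (−1.08267)² + (+3.69133)² + (−8.05367)² + (+6.06033)² + (+4.84633)² + (−10.96167)² = 573.01259
Variance = 573.01259 / 9 = 63.66807
SE* = √63.66807

SE* = 7.9792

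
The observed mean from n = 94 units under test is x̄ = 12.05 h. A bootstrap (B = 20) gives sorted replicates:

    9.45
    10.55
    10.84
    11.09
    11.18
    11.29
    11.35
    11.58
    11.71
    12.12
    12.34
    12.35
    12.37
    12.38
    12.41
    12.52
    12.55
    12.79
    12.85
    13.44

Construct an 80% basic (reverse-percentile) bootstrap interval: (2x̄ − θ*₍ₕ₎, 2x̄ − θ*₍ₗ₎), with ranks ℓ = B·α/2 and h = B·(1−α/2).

(11.31, 13.55)

Percentile endpoints at ranks 2 and 18: θ*₍2₎ = 10.55, θ*₍18₎ = 12.79.
Basic interval reflects these around x̄:
  lower = 2 × 12.05 − 12.79 = 11.31
  upper = 2 × 12.05 − 10.55 = 13.55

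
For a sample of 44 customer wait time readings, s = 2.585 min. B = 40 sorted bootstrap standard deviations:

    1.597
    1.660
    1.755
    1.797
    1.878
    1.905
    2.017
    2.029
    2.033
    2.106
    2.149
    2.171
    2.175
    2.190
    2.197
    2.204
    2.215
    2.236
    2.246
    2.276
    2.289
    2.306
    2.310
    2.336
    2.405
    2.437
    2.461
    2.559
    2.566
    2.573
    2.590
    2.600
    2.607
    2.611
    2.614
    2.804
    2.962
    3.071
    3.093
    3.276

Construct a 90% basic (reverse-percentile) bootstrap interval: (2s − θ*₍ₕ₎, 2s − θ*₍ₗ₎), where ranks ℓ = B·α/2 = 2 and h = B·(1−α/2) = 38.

(2.099, 3.510)

Percentile endpoints at ranks 2 and 38: θ*₍2₎ = 1.660, θ*₍38₎ = 3.071.
Basic interval reflects these around s:
  lower = 2 × 2.585 − 3.071 = 2.099
  upper = 2 × 2.585 − 1.660 = 3.510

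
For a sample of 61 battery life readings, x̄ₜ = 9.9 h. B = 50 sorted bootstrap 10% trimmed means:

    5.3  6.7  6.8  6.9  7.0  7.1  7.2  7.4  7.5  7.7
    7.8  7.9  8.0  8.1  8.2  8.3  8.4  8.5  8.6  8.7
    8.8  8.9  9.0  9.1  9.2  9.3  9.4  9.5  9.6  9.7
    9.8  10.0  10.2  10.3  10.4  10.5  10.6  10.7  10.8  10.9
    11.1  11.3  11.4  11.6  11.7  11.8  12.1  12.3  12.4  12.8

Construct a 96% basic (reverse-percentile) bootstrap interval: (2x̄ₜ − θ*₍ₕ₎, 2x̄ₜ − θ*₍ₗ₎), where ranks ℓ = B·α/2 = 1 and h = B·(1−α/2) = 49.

(7.4, 14.5)

Percentile endpoints at ranks 1 and 49: θ*₍1₎ = 5.3, θ*₍49₎ = 12.4.
Basic interval reflects these around x̄ₜ:
  lower = 2 × 9.9 − 12.4 = 7.4
  upper = 2 × 9.9 − 5.3 = 14.5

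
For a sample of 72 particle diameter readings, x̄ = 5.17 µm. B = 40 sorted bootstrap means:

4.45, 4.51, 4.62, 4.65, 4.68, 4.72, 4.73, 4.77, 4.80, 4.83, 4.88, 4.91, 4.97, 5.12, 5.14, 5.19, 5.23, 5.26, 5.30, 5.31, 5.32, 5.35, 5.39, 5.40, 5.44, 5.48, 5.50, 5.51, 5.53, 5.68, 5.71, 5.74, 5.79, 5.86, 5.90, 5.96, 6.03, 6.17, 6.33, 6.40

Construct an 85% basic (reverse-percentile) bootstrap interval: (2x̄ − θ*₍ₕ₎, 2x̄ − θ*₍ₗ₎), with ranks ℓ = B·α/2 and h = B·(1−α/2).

(4.31, 5.72)

Percentile endpoints at ranks 3 and 37: θ*₍3₎ = 4.62, θ*₍37₎ = 6.03.
Basic interval reflects these around x̄:
  lower = 2 × 5.17 − 6.03 = 4.31
  upper = 2 × 5.17 − 4.62 = 5.72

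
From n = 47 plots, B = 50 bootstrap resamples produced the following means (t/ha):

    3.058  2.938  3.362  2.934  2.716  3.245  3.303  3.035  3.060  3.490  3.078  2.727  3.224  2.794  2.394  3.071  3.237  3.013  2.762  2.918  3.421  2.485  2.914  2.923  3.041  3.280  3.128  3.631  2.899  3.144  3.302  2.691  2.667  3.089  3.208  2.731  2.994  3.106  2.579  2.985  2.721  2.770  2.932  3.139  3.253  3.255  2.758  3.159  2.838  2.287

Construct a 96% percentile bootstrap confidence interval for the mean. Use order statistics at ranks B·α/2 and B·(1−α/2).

(2.287, 3.490)

Sorted replicates: 2.287, 2.394, 2.485, 2.579, 2.667, 2.691, 2.716, 2.721, 2.727, 2.731, 2.758, 2.762, 2.770, 2.794, 2.838, 2.899, 2.914, 2.918, 2.923, 2.932, 2.934, 2.938, 2.985, 2.994, 3.013, 3.035, 3.041, 3.058, 3.060, 3.071, 3.078, 3.089, 3.106, 3.128, 3.139, 3.144, 3.159, 3.208, 3.224, 3.237, 3.245, 3.253, 3.255, 3.280, 3.302, 3.303, 3.362, 3.421, 3.490, 3.631
α = 0.04; lower rank = 50 × 0.020 = 1; upper rank = 50 × 0.980 = 49.
The 1st smallest replicate is 2.287; the 49th is 3.490.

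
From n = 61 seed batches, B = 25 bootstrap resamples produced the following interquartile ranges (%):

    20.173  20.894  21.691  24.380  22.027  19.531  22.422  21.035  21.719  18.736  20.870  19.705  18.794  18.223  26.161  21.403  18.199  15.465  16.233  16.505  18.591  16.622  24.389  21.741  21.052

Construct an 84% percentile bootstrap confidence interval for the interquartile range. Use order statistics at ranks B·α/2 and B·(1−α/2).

(16.233, 24.380)

Sorted replicates: 15.465, 16.233, 16.505, 16.622, 18.199, 18.223, 18.591, 18.736, 18.794, 19.531, 19.705, 20.173, 20.870, 20.894, 21.035, 21.052, 21.403, 21.691, 21.719, 21.741, 22.027, 22.422, 24.380, 24.389, 26.161
α = 0.16; lower rank = 25 × 0.080 = 2; upper rank = 25 × 0.920 = 23.
The 2nd smallest replicate is 16.233; the 23rd is 24.380.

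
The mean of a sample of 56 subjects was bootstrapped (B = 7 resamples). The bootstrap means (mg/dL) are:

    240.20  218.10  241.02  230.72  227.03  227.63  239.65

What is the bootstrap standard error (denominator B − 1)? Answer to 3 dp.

SE* = 8.619

Bootstrap SE is the standard deviation of the 7 replicate means.
Mean of replicates: (240.20 + 218.10 + 241.02 + 230.72 + 227.03 + 227.63 + 239.65) / 7 = 1624.3500 / 7 = 232.0500
Sum of squared deviations: (+8.1500)² + (−13.9500)² + (+8.9700)² + (−1.3300)² + (−5.0200)² + (−4.4200)² + (+7.6000)² = 445.7516
Variance = 445.7516 / 6 = 74.2919
SE* = √74.2919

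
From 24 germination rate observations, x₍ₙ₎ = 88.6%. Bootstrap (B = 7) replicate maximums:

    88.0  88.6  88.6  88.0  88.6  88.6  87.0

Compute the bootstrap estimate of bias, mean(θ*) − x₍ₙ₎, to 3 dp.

bias = −0.400

mean(θ*) = (88.0 + 88.6 + 88.6 + 88.0 + 88.6 + 88.6 + 87.0) / 7 = 88.2000
bias = 88.2000 − 88.6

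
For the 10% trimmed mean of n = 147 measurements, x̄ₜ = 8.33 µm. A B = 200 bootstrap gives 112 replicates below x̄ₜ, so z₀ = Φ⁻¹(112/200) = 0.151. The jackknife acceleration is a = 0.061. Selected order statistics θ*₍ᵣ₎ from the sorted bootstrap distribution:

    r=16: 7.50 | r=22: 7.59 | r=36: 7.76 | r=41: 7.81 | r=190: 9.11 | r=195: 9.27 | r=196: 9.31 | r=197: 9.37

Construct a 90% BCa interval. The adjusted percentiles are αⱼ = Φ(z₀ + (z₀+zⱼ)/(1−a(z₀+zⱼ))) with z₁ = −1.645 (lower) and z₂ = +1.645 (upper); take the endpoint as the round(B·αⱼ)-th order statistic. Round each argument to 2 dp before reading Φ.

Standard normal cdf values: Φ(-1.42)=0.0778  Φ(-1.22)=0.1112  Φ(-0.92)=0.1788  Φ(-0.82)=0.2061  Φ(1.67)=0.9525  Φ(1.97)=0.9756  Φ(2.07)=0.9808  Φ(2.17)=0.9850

Lower: z₀ + z₁ = 0.151 + (-1.645) = -1.494; 1 − a(z₀+z₁) = 1 − (0.061)(-1.494) = 1.0911; argument = 0.151 + (-1.494)/1.0911 = -1.2182 → -1.22.
α₁ = Φ(-1.22) = 0.1112; rank = round(200 × 0.1112) = 22; θ*₍22₎ = 7.59.
Upper: z₀ + z₂ = 1.796; 1 − a(z₀+z₂) = 0.8904; argument = 2.1680 → 2.17; α₂ = 0.9850; rank = 197; θ*₍197₎ = 9.37.

(7.59, 9.37)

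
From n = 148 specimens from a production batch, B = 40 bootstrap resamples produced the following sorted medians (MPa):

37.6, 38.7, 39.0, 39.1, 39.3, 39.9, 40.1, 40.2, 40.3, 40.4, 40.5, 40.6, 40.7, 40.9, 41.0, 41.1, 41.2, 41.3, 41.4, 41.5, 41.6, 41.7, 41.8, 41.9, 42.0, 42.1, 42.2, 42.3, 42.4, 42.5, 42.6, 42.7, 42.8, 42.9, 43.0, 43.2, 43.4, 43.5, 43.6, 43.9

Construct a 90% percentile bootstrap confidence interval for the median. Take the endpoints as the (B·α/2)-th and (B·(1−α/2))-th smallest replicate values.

α = 0.10; lower rank = 40 × 0.050 = 2; upper rank = 40 × 0.950 = 38.
The 2nd smallest replicate is 38.7; the 38th is 43.5.

(38.7, 43.5)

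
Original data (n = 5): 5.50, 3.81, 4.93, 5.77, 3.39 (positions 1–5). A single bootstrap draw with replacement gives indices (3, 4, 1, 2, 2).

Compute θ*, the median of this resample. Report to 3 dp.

Resample values: 4.93, 5.77, 5.50, 3.81, 3.81.
Sorted: 3.81, 3.81, 4.93, 5.50, 5.77
Median = middle value = 4.930

θ* = 4.930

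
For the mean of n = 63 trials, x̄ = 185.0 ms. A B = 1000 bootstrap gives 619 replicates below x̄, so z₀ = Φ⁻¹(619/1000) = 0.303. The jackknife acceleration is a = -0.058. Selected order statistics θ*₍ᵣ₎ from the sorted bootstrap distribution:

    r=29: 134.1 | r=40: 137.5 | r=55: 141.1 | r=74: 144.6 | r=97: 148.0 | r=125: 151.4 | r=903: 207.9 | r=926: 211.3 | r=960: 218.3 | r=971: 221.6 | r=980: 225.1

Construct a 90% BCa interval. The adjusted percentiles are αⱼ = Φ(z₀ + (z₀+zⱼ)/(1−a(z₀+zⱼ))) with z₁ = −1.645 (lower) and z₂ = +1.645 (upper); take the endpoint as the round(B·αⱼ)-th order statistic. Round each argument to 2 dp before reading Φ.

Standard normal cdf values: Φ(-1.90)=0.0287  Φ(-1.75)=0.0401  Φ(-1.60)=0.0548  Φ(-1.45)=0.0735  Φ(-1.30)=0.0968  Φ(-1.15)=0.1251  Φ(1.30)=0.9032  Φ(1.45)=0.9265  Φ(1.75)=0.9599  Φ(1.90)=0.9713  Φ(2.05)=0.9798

(151.4, 225.1)

Lower: z₀ + z₁ = 0.303 + (-1.645) = -1.342; 1 − a(z₀+z₁) = 1 − (-0.058)(-1.342) = 0.9222; argument = 0.303 + (-1.342)/0.9222 = -1.1523 → -1.15.
α₁ = Φ(-1.15) = 0.1251; rank = round(1000 × 0.1251) = 125; θ*₍125₎ = 151.4.
Upper: z₀ + z₂ = 1.948; 1 − a(z₀+z₂) = 1.1130; argument = 2.0532 → 2.05; α₂ = 0.9798; rank = 980; θ*₍980₎ = 225.1.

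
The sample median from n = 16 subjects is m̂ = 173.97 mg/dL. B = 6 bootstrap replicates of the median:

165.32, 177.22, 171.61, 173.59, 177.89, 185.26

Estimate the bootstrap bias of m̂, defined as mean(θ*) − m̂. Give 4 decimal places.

bias = +1.1783

mean(θ*) = (165.32 + 177.22 + 171.61 + 173.59 + 177.89 + 185.26) / 6 = 175.14833
bias = 175.14833 − 173.97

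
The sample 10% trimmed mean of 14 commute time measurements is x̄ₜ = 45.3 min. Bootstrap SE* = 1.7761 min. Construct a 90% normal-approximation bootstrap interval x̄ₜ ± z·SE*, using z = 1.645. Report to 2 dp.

(42.38, 48.22)

Margin = 1.645 × 1.7761 = 2.922
Interval: 45.3 ± 2.922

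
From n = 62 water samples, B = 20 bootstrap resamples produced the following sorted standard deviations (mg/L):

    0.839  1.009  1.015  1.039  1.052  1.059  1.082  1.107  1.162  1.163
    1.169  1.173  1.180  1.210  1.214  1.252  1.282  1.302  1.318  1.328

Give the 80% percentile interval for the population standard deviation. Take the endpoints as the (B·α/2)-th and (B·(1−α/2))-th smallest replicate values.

α = 0.20; lower rank = 20 × 0.100 = 2; upper rank = 20 × 0.900 = 18.
The 2nd smallest replicate is 1.009; the 18th is 1.302.

(1.009, 1.302)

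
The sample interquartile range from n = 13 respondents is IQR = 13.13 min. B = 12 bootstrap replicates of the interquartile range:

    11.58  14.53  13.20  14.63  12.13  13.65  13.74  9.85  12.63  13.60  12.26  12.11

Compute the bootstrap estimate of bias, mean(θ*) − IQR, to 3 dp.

bias = −0.304

mean(θ*) = (11.58 + 14.53 + 13.20 + 14.63 + 12.13 + 13.65 + 13.74 + 9.85 + 12.63 + 13.60 + 12.26 + 12.11) / 12 = 12.8258
bias = 12.8258 − 13.13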